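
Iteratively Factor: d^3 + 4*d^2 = (d)*(d^2 + 4*d) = d*(d + 4)*(d)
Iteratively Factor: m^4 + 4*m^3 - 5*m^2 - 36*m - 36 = (m + 2)*(m^3 + 2*m^2 - 9*m - 18) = (m + 2)^2*(m^2 - 9) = (m + 2)^2*(m + 3)*(m - 3)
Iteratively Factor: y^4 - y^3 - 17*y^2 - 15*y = (y + 1)*(y^3 - 2*y^2 - 15*y) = (y - 5)*(y + 1)*(y^2 + 3*y) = y*(y - 5)*(y + 1)*(y + 3)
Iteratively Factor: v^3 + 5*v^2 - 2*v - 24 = (v + 4)*(v^2 + v - 6) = (v - 2)*(v + 4)*(v + 3)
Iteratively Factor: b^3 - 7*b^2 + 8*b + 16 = (b + 1)*(b^2 - 8*b + 16) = (b - 4)*(b + 1)*(b - 4)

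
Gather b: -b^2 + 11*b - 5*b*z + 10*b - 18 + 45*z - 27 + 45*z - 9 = -b^2 + b*(21 - 5*z) + 90*z - 54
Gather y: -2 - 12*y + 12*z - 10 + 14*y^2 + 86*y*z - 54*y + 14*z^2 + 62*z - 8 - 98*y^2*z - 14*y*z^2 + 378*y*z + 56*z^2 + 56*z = y^2*(14 - 98*z) + y*(-14*z^2 + 464*z - 66) + 70*z^2 + 130*z - 20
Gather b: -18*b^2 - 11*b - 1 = -18*b^2 - 11*b - 1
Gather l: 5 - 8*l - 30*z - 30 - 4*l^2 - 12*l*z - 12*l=-4*l^2 + l*(-12*z - 20) - 30*z - 25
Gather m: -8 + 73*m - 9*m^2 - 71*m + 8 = -9*m^2 + 2*m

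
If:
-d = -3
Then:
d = 3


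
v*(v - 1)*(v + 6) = v^3 + 5*v^2 - 6*v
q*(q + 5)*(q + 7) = q^3 + 12*q^2 + 35*q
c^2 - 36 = (c - 6)*(c + 6)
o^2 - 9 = (o - 3)*(o + 3)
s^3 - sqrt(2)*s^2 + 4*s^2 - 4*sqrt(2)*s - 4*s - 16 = (s + 4)*(s - 2*sqrt(2))*(s + sqrt(2))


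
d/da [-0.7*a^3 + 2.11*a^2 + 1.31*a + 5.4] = -2.1*a^2 + 4.22*a + 1.31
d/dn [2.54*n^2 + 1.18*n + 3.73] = 5.08*n + 1.18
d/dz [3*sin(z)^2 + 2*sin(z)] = 2*(3*sin(z) + 1)*cos(z)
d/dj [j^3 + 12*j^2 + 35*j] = 3*j^2 + 24*j + 35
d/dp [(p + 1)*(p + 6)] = 2*p + 7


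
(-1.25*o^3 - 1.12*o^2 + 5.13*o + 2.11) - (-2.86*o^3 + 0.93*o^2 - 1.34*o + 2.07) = 1.61*o^3 - 2.05*o^2 + 6.47*o + 0.04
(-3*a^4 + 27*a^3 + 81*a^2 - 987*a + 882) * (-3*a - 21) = 9*a^5 - 18*a^4 - 810*a^3 + 1260*a^2 + 18081*a - 18522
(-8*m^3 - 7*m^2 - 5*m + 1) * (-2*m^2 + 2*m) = 16*m^5 - 2*m^4 - 4*m^3 - 12*m^2 + 2*m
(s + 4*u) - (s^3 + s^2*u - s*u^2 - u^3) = -s^3 - s^2*u + s*u^2 + s + u^3 + 4*u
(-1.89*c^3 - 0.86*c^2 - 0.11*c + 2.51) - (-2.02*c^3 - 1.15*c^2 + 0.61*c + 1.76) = 0.13*c^3 + 0.29*c^2 - 0.72*c + 0.75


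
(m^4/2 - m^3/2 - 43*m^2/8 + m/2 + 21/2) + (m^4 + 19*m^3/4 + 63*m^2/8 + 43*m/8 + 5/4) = 3*m^4/2 + 17*m^3/4 + 5*m^2/2 + 47*m/8 + 47/4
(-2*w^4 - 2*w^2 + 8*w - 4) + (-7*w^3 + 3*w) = -2*w^4 - 7*w^3 - 2*w^2 + 11*w - 4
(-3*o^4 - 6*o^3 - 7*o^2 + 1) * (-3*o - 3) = 9*o^5 + 27*o^4 + 39*o^3 + 21*o^2 - 3*o - 3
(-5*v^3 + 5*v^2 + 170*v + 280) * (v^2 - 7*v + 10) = -5*v^5 + 40*v^4 + 85*v^3 - 860*v^2 - 260*v + 2800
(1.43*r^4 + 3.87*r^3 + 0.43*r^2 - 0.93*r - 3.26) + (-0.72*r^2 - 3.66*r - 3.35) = 1.43*r^4 + 3.87*r^3 - 0.29*r^2 - 4.59*r - 6.61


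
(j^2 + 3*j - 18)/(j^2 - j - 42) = (j - 3)/(j - 7)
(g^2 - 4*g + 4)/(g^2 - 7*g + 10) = (g - 2)/(g - 5)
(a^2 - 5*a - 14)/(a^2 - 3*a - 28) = (a + 2)/(a + 4)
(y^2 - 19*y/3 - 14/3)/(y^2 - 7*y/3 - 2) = (y - 7)/(y - 3)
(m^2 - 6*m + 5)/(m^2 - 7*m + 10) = (m - 1)/(m - 2)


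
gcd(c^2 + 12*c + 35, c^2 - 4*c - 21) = 1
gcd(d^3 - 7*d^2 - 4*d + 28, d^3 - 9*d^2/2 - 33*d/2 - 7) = d^2 - 5*d - 14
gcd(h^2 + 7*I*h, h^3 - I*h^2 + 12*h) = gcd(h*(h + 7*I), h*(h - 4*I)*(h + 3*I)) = h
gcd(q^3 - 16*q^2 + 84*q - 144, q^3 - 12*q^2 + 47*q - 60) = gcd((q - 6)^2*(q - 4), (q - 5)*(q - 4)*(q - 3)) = q - 4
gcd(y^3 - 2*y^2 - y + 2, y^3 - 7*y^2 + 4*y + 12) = y^2 - y - 2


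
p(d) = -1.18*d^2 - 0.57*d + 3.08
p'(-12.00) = 27.75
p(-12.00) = -160.00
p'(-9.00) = 20.67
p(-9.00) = -87.37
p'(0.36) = -1.42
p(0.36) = 2.72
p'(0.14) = -0.90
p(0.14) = 2.98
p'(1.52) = -4.16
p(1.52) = -0.51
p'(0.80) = -2.46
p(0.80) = 1.87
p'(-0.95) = 1.67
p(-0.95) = 2.56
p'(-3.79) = 8.37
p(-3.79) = -11.71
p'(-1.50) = 2.97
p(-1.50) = 1.28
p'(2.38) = -6.19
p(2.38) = -4.96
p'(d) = -2.36*d - 0.57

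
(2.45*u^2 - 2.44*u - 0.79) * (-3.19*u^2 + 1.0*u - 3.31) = -7.8155*u^4 + 10.2336*u^3 - 8.0294*u^2 + 7.2864*u + 2.6149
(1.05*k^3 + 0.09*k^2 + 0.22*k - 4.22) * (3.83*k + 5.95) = 4.0215*k^4 + 6.5922*k^3 + 1.3781*k^2 - 14.8536*k - 25.109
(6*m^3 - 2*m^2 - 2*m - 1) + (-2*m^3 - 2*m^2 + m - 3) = 4*m^3 - 4*m^2 - m - 4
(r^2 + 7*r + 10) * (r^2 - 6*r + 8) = r^4 + r^3 - 24*r^2 - 4*r + 80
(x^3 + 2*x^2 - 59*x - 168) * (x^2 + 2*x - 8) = x^5 + 4*x^4 - 63*x^3 - 302*x^2 + 136*x + 1344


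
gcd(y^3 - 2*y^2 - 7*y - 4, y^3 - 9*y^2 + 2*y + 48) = 1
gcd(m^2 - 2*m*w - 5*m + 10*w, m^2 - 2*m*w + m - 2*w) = -m + 2*w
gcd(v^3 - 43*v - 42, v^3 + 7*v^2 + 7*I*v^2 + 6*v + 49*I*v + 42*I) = v^2 + 7*v + 6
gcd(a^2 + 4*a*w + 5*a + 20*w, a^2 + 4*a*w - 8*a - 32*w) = a + 4*w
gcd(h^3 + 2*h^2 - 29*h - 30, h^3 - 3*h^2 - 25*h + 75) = h - 5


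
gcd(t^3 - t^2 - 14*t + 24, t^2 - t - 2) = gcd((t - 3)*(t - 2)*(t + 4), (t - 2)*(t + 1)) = t - 2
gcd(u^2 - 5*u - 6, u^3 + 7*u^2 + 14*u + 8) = u + 1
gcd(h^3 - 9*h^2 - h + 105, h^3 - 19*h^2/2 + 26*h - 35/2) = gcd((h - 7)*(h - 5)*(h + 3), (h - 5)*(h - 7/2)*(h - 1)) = h - 5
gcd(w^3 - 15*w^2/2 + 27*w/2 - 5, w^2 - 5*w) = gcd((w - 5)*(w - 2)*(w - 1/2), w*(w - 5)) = w - 5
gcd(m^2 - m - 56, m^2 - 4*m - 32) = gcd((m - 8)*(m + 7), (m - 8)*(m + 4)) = m - 8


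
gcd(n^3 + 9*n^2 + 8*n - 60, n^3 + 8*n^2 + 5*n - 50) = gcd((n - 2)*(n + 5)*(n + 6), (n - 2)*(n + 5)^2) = n^2 + 3*n - 10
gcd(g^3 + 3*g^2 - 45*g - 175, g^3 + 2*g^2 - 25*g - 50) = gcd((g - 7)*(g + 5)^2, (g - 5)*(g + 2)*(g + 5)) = g + 5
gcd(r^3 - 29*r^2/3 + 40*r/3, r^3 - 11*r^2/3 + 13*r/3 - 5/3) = r - 5/3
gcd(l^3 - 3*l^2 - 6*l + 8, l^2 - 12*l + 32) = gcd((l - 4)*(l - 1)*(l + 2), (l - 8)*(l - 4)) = l - 4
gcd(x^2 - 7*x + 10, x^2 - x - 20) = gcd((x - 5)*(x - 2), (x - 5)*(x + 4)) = x - 5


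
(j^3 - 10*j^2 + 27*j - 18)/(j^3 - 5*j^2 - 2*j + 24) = (j^2 - 7*j + 6)/(j^2 - 2*j - 8)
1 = 1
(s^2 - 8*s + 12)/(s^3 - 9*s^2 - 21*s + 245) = (s^2 - 8*s + 12)/(s^3 - 9*s^2 - 21*s + 245)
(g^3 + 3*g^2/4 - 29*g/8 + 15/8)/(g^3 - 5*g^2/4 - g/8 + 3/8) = (2*g + 5)/(2*g + 1)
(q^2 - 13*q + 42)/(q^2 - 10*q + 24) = (q - 7)/(q - 4)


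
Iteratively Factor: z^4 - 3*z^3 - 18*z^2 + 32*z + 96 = (z + 2)*(z^3 - 5*z^2 - 8*z + 48) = (z - 4)*(z + 2)*(z^2 - z - 12) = (z - 4)*(z + 2)*(z + 3)*(z - 4)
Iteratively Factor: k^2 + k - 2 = (k + 2)*(k - 1)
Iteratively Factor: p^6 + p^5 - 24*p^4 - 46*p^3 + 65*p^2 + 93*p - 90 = (p + 3)*(p^5 - 2*p^4 - 18*p^3 + 8*p^2 + 41*p - 30) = (p + 2)*(p + 3)*(p^4 - 4*p^3 - 10*p^2 + 28*p - 15) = (p - 1)*(p + 2)*(p + 3)*(p^3 - 3*p^2 - 13*p + 15) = (p - 1)*(p + 2)*(p + 3)^2*(p^2 - 6*p + 5) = (p - 5)*(p - 1)*(p + 2)*(p + 3)^2*(p - 1)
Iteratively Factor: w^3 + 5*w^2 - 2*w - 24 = (w + 3)*(w^2 + 2*w - 8) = (w + 3)*(w + 4)*(w - 2)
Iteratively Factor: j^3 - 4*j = (j + 2)*(j^2 - 2*j) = (j - 2)*(j + 2)*(j)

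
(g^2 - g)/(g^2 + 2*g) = (g - 1)/(g + 2)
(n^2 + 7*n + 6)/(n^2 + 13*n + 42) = (n + 1)/(n + 7)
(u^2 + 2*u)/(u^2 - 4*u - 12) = u/(u - 6)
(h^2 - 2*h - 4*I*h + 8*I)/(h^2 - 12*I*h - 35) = (-h^2 + 2*h + 4*I*h - 8*I)/(-h^2 + 12*I*h + 35)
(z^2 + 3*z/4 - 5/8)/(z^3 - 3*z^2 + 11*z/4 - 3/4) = (4*z + 5)/(2*(2*z^2 - 5*z + 3))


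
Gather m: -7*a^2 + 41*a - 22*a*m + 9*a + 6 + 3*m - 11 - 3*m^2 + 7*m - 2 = -7*a^2 + 50*a - 3*m^2 + m*(10 - 22*a) - 7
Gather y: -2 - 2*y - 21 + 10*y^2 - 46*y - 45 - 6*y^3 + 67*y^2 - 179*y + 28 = -6*y^3 + 77*y^2 - 227*y - 40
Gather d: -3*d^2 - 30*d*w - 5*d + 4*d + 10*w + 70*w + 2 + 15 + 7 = -3*d^2 + d*(-30*w - 1) + 80*w + 24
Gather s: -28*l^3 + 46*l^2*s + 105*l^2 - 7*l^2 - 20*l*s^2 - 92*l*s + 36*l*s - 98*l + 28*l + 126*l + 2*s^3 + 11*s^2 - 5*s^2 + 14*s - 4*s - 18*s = -28*l^3 + 98*l^2 + 56*l + 2*s^3 + s^2*(6 - 20*l) + s*(46*l^2 - 56*l - 8)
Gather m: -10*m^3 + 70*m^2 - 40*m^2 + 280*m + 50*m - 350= -10*m^3 + 30*m^2 + 330*m - 350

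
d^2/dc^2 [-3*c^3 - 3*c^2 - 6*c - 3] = -18*c - 6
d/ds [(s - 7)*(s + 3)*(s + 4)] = 3*s^2 - 37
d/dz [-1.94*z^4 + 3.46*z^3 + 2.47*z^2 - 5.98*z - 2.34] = -7.76*z^3 + 10.38*z^2 + 4.94*z - 5.98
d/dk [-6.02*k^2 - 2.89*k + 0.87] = -12.04*k - 2.89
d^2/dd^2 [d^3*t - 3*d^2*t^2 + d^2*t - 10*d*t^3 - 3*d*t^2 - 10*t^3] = 2*t*(3*d - 3*t + 1)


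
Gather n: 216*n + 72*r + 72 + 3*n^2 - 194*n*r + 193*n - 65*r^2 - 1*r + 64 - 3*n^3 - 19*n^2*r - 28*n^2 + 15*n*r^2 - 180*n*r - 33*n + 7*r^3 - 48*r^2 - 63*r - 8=-3*n^3 + n^2*(-19*r - 25) + n*(15*r^2 - 374*r + 376) + 7*r^3 - 113*r^2 + 8*r + 128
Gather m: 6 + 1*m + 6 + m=2*m + 12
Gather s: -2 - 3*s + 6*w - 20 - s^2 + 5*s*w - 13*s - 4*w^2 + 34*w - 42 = -s^2 + s*(5*w - 16) - 4*w^2 + 40*w - 64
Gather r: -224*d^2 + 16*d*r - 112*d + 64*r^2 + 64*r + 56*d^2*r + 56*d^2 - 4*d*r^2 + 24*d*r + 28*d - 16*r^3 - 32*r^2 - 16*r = -168*d^2 - 84*d - 16*r^3 + r^2*(32 - 4*d) + r*(56*d^2 + 40*d + 48)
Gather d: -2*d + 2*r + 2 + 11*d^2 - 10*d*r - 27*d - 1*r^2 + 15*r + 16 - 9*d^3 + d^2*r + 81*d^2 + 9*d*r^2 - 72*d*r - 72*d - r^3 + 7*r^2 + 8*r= -9*d^3 + d^2*(r + 92) + d*(9*r^2 - 82*r - 101) - r^3 + 6*r^2 + 25*r + 18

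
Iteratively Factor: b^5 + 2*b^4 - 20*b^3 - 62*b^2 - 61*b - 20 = (b + 1)*(b^4 + b^3 - 21*b^2 - 41*b - 20) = (b - 5)*(b + 1)*(b^3 + 6*b^2 + 9*b + 4) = (b - 5)*(b + 1)^2*(b^2 + 5*b + 4) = (b - 5)*(b + 1)^2*(b + 4)*(b + 1)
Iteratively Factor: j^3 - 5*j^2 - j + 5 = (j - 1)*(j^2 - 4*j - 5) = (j - 1)*(j + 1)*(j - 5)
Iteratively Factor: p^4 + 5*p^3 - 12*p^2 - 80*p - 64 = (p + 4)*(p^3 + p^2 - 16*p - 16) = (p + 1)*(p + 4)*(p^2 - 16) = (p - 4)*(p + 1)*(p + 4)*(p + 4)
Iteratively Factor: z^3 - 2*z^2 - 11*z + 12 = (z - 4)*(z^2 + 2*z - 3) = (z - 4)*(z + 3)*(z - 1)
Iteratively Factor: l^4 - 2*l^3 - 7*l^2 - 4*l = (l - 4)*(l^3 + 2*l^2 + l) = (l - 4)*(l + 1)*(l^2 + l) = l*(l - 4)*(l + 1)*(l + 1)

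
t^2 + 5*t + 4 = (t + 1)*(t + 4)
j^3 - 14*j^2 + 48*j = j*(j - 8)*(j - 6)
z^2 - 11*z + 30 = (z - 6)*(z - 5)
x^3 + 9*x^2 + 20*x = x*(x + 4)*(x + 5)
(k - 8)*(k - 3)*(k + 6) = k^3 - 5*k^2 - 42*k + 144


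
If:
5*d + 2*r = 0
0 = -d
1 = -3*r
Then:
No Solution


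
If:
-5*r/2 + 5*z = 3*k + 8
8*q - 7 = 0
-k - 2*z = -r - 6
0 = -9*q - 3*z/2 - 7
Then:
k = 14/11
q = 7/8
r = -1621/66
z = -119/12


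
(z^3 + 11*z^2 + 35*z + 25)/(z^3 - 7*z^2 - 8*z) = (z^2 + 10*z + 25)/(z*(z - 8))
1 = 1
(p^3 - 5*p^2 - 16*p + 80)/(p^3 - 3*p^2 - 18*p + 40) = (p - 4)/(p - 2)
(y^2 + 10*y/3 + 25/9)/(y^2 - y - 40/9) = (3*y + 5)/(3*y - 8)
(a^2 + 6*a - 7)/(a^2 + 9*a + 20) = (a^2 + 6*a - 7)/(a^2 + 9*a + 20)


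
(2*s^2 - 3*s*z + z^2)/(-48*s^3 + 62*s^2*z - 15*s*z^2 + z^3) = (-2*s + z)/(48*s^2 - 14*s*z + z^2)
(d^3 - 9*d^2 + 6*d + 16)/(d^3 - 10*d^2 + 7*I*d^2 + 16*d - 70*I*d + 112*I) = (d + 1)/(d + 7*I)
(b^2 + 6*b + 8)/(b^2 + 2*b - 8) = (b + 2)/(b - 2)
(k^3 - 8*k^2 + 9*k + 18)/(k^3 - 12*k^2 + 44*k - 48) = (k^2 - 2*k - 3)/(k^2 - 6*k + 8)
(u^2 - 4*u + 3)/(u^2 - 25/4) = 4*(u^2 - 4*u + 3)/(4*u^2 - 25)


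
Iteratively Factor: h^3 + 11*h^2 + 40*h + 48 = (h + 4)*(h^2 + 7*h + 12) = (h + 4)^2*(h + 3)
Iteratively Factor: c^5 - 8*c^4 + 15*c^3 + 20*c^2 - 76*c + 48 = (c - 1)*(c^4 - 7*c^3 + 8*c^2 + 28*c - 48) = (c - 1)*(c + 2)*(c^3 - 9*c^2 + 26*c - 24) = (c - 2)*(c - 1)*(c + 2)*(c^2 - 7*c + 12) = (c - 3)*(c - 2)*(c - 1)*(c + 2)*(c - 4)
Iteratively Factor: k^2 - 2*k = (k - 2)*(k)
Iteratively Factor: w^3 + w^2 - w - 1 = (w + 1)*(w^2 - 1) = (w + 1)^2*(w - 1)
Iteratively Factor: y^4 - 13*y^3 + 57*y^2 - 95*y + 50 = (y - 5)*(y^3 - 8*y^2 + 17*y - 10) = (y - 5)*(y - 2)*(y^2 - 6*y + 5) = (y - 5)^2*(y - 2)*(y - 1)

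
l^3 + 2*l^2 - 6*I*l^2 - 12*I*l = l*(l + 2)*(l - 6*I)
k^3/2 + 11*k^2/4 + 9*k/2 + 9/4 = (k/2 + 1/2)*(k + 3/2)*(k + 3)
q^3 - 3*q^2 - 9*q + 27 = (q - 3)^2*(q + 3)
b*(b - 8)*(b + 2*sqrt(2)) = b^3 - 8*b^2 + 2*sqrt(2)*b^2 - 16*sqrt(2)*b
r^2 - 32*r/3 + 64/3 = (r - 8)*(r - 8/3)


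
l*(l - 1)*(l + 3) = l^3 + 2*l^2 - 3*l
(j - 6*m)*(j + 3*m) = j^2 - 3*j*m - 18*m^2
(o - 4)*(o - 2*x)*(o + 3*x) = o^3 + o^2*x - 4*o^2 - 6*o*x^2 - 4*o*x + 24*x^2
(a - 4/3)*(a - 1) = a^2 - 7*a/3 + 4/3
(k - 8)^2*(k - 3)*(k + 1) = k^4 - 18*k^3 + 93*k^2 - 80*k - 192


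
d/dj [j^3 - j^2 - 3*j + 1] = 3*j^2 - 2*j - 3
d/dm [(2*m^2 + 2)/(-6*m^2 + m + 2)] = 2*(m^2 + 16*m - 1)/(36*m^4 - 12*m^3 - 23*m^2 + 4*m + 4)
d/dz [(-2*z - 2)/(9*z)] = 2/(9*z^2)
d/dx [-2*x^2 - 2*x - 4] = -4*x - 2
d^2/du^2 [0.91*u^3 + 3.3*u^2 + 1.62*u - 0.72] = 5.46*u + 6.6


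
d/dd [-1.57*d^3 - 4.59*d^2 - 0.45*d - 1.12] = -4.71*d^2 - 9.18*d - 0.45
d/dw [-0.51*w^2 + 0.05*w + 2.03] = 0.05 - 1.02*w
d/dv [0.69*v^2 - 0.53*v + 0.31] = 1.38*v - 0.53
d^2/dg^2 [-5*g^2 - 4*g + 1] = -10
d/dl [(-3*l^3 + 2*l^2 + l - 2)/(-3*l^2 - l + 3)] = (9*l^4 + 6*l^3 - 26*l^2 + 1)/(9*l^4 + 6*l^3 - 17*l^2 - 6*l + 9)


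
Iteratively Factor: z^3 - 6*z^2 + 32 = (z + 2)*(z^2 - 8*z + 16) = (z - 4)*(z + 2)*(z - 4)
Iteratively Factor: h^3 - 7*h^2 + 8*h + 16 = (h - 4)*(h^2 - 3*h - 4) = (h - 4)*(h + 1)*(h - 4)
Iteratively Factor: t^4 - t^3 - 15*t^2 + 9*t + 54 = (t + 3)*(t^3 - 4*t^2 - 3*t + 18) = (t + 2)*(t + 3)*(t^2 - 6*t + 9) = (t - 3)*(t + 2)*(t + 3)*(t - 3)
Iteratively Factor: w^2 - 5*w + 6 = (w - 2)*(w - 3)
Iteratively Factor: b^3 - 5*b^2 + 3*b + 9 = (b + 1)*(b^2 - 6*b + 9) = (b - 3)*(b + 1)*(b - 3)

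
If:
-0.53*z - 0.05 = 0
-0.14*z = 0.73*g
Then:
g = 0.02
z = -0.09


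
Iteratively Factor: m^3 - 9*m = (m + 3)*(m^2 - 3*m) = (m - 3)*(m + 3)*(m)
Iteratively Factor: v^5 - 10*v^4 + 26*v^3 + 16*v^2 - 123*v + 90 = (v - 3)*(v^4 - 7*v^3 + 5*v^2 + 31*v - 30) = (v - 3)^2*(v^3 - 4*v^2 - 7*v + 10) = (v - 3)^2*(v + 2)*(v^2 - 6*v + 5) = (v - 3)^2*(v - 1)*(v + 2)*(v - 5)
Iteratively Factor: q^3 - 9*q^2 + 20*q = (q - 5)*(q^2 - 4*q) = q*(q - 5)*(q - 4)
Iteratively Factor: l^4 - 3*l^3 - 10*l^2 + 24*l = (l + 3)*(l^3 - 6*l^2 + 8*l) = (l - 4)*(l + 3)*(l^2 - 2*l) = (l - 4)*(l - 2)*(l + 3)*(l)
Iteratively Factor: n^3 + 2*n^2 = (n)*(n^2 + 2*n) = n*(n + 2)*(n)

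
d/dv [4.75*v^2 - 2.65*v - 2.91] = 9.5*v - 2.65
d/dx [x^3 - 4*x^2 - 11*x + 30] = 3*x^2 - 8*x - 11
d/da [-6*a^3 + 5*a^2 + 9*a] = -18*a^2 + 10*a + 9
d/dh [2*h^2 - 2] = 4*h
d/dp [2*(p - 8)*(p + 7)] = 4*p - 2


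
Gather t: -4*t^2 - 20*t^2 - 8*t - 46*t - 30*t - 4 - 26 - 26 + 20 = -24*t^2 - 84*t - 36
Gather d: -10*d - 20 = -10*d - 20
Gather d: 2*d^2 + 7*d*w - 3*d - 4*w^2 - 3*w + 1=2*d^2 + d*(7*w - 3) - 4*w^2 - 3*w + 1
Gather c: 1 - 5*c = 1 - 5*c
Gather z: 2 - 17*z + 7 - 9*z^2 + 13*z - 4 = -9*z^2 - 4*z + 5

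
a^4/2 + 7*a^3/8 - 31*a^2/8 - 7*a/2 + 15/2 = (a/2 + 1)*(a - 2)*(a - 5/4)*(a + 3)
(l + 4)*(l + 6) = l^2 + 10*l + 24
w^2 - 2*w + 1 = (w - 1)^2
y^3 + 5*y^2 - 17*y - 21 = (y - 3)*(y + 1)*(y + 7)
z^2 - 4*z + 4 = (z - 2)^2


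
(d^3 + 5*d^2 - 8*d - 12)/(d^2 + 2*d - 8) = (d^2 + 7*d + 6)/(d + 4)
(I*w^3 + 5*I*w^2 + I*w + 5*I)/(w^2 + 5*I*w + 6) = (I*w^2 + w*(-1 + 5*I) - 5)/(w + 6*I)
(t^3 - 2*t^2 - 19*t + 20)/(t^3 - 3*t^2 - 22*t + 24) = (t - 5)/(t - 6)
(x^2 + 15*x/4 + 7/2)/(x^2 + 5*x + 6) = (x + 7/4)/(x + 3)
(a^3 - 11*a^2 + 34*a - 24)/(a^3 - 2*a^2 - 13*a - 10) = (-a^3 + 11*a^2 - 34*a + 24)/(-a^3 + 2*a^2 + 13*a + 10)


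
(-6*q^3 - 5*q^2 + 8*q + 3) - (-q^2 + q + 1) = -6*q^3 - 4*q^2 + 7*q + 2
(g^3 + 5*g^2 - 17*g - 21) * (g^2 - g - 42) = g^5 + 4*g^4 - 64*g^3 - 214*g^2 + 735*g + 882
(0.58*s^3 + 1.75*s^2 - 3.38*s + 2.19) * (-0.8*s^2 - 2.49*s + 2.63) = -0.464*s^5 - 2.8442*s^4 - 0.1281*s^3 + 11.2667*s^2 - 14.3425*s + 5.7597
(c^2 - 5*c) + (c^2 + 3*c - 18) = 2*c^2 - 2*c - 18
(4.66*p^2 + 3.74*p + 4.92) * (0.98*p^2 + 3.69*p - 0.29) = 4.5668*p^4 + 20.8606*p^3 + 17.2708*p^2 + 17.0702*p - 1.4268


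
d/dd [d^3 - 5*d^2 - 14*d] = 3*d^2 - 10*d - 14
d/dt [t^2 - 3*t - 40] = 2*t - 3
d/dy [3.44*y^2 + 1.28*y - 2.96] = 6.88*y + 1.28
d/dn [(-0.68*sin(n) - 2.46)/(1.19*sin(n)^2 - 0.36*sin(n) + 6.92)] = (0.8092*sin(n)^2 + 5.8548*sin(n) - 5.5912)*cos(n)/(1.4161*sin(n)^4 - 0.8568*sin(n)^3 + 16.5992*sin(n)^2 - 4.9824*sin(n) + 47.8864)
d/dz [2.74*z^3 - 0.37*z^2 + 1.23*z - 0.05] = 8.22*z^2 - 0.74*z + 1.23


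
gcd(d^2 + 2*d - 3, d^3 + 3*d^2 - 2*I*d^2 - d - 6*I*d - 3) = d + 3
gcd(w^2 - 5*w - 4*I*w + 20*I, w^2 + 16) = w - 4*I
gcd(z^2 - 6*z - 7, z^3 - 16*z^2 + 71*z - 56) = z - 7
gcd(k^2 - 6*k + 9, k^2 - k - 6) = k - 3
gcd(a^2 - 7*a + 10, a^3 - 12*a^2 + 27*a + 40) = a - 5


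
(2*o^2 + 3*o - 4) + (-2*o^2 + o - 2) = 4*o - 6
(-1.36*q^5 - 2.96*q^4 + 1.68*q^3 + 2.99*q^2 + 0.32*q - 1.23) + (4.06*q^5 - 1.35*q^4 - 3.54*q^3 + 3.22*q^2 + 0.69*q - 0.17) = 2.7*q^5 - 4.31*q^4 - 1.86*q^3 + 6.21*q^2 + 1.01*q - 1.4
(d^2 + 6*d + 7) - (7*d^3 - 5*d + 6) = -7*d^3 + d^2 + 11*d + 1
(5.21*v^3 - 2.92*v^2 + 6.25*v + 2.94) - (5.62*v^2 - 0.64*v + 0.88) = 5.21*v^3 - 8.54*v^2 + 6.89*v + 2.06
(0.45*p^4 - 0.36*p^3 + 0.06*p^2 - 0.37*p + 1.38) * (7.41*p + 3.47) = 3.3345*p^5 - 1.1061*p^4 - 0.8046*p^3 - 2.5335*p^2 + 8.9419*p + 4.7886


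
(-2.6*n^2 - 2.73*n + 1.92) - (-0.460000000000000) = -2.6*n^2 - 2.73*n + 2.38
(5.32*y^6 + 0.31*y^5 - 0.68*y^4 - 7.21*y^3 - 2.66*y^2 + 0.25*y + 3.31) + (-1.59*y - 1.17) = 5.32*y^6 + 0.31*y^5 - 0.68*y^4 - 7.21*y^3 - 2.66*y^2 - 1.34*y + 2.14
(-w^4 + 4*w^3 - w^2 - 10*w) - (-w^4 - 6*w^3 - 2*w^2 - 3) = 10*w^3 + w^2 - 10*w + 3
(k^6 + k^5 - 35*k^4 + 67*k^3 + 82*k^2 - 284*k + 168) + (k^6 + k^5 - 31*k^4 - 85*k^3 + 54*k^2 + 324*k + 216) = 2*k^6 + 2*k^5 - 66*k^4 - 18*k^3 + 136*k^2 + 40*k + 384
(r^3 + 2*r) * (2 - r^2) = -r^5 + 4*r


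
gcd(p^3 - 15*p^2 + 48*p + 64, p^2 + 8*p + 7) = p + 1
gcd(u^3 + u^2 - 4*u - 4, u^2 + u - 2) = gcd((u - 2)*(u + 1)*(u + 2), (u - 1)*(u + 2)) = u + 2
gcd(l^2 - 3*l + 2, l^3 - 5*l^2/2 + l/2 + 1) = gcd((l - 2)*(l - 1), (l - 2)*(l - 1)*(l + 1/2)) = l^2 - 3*l + 2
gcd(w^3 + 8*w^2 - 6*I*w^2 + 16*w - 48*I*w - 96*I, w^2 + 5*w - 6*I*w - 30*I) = w - 6*I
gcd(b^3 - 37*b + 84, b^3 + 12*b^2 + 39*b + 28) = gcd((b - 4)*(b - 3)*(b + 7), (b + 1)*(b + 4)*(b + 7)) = b + 7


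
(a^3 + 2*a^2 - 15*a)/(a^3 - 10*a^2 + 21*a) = (a + 5)/(a - 7)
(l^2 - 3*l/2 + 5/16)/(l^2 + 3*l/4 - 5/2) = (l - 1/4)/(l + 2)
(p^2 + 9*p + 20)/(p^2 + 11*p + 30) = (p + 4)/(p + 6)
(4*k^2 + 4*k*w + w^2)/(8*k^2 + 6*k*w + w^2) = (2*k + w)/(4*k + w)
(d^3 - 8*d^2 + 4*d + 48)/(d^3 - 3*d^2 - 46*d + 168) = (d + 2)/(d + 7)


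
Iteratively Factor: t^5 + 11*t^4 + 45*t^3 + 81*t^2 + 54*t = (t + 2)*(t^4 + 9*t^3 + 27*t^2 + 27*t) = (t + 2)*(t + 3)*(t^3 + 6*t^2 + 9*t) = (t + 2)*(t + 3)^2*(t^2 + 3*t) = t*(t + 2)*(t + 3)^2*(t + 3)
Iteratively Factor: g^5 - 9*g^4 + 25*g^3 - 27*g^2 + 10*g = (g - 1)*(g^4 - 8*g^3 + 17*g^2 - 10*g) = (g - 2)*(g - 1)*(g^3 - 6*g^2 + 5*g) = (g - 2)*(g - 1)^2*(g^2 - 5*g) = (g - 5)*(g - 2)*(g - 1)^2*(g)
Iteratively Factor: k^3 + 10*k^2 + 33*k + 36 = (k + 3)*(k^2 + 7*k + 12) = (k + 3)*(k + 4)*(k + 3)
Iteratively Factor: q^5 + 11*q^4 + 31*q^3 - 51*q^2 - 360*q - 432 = (q + 3)*(q^4 + 8*q^3 + 7*q^2 - 72*q - 144) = (q + 3)*(q + 4)*(q^3 + 4*q^2 - 9*q - 36) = (q + 3)^2*(q + 4)*(q^2 + q - 12) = (q + 3)^2*(q + 4)^2*(q - 3)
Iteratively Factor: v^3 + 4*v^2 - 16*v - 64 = (v + 4)*(v^2 - 16) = (v + 4)^2*(v - 4)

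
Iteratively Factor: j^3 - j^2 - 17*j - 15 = (j + 3)*(j^2 - 4*j - 5) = (j + 1)*(j + 3)*(j - 5)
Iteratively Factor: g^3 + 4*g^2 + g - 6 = (g + 2)*(g^2 + 2*g - 3) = (g - 1)*(g + 2)*(g + 3)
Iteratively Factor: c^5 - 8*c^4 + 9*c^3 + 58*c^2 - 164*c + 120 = (c - 2)*(c^4 - 6*c^3 - 3*c^2 + 52*c - 60) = (c - 5)*(c - 2)*(c^3 - c^2 - 8*c + 12) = (c - 5)*(c - 2)^2*(c^2 + c - 6) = (c - 5)*(c - 2)^2*(c + 3)*(c - 2)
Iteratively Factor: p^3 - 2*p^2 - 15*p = (p)*(p^2 - 2*p - 15) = p*(p + 3)*(p - 5)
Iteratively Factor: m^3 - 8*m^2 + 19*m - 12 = (m - 4)*(m^2 - 4*m + 3) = (m - 4)*(m - 3)*(m - 1)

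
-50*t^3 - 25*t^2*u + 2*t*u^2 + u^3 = (-5*t + u)*(2*t + u)*(5*t + u)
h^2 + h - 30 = (h - 5)*(h + 6)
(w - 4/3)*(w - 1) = w^2 - 7*w/3 + 4/3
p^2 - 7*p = p*(p - 7)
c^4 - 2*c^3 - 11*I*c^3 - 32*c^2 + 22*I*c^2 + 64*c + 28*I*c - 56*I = (c - 2)*(c - 7*I)*(c - 2*I)^2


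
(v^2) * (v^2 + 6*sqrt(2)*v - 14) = v^4 + 6*sqrt(2)*v^3 - 14*v^2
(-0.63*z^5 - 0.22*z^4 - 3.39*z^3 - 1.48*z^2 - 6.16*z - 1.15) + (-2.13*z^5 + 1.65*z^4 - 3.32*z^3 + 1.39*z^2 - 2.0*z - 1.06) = -2.76*z^5 + 1.43*z^4 - 6.71*z^3 - 0.0900000000000001*z^2 - 8.16*z - 2.21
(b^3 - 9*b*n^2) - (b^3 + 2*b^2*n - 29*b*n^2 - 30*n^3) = -2*b^2*n + 20*b*n^2 + 30*n^3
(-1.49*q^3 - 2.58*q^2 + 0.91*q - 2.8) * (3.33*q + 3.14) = -4.9617*q^4 - 13.27*q^3 - 5.0709*q^2 - 6.4666*q - 8.792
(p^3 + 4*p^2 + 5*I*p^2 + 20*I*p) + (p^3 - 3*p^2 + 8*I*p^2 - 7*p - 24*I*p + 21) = 2*p^3 + p^2 + 13*I*p^2 - 7*p - 4*I*p + 21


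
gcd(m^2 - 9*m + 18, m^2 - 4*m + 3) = m - 3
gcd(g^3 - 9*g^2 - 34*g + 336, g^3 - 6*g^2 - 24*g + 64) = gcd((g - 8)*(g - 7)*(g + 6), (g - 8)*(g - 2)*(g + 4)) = g - 8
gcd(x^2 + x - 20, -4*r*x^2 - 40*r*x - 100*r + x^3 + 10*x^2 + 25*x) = x + 5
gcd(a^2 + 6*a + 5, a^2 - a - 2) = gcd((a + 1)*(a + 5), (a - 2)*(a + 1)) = a + 1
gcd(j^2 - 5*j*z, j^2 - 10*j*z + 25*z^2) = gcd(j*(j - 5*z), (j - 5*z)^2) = -j + 5*z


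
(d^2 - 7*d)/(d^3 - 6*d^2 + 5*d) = (d - 7)/(d^2 - 6*d + 5)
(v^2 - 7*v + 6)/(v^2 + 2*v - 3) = (v - 6)/(v + 3)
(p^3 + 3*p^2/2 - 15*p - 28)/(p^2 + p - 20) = (p^2 + 11*p/2 + 7)/(p + 5)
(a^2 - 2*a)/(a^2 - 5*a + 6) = a/(a - 3)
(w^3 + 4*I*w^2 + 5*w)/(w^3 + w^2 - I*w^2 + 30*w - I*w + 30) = w*(w - I)/(w^2 + w*(1 - 6*I) - 6*I)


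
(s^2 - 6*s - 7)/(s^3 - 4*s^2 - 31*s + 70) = (s + 1)/(s^2 + 3*s - 10)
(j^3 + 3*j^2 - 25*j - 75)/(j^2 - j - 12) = (j^2 - 25)/(j - 4)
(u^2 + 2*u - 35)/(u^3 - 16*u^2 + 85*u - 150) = (u + 7)/(u^2 - 11*u + 30)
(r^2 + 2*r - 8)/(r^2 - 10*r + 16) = (r + 4)/(r - 8)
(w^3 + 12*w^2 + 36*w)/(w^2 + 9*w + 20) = w*(w^2 + 12*w + 36)/(w^2 + 9*w + 20)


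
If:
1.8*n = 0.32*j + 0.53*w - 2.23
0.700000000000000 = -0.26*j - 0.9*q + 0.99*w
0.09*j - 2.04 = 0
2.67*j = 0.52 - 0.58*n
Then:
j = 22.67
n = -103.45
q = -404.22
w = -360.81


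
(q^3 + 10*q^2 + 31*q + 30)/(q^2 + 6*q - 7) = (q^3 + 10*q^2 + 31*q + 30)/(q^2 + 6*q - 7)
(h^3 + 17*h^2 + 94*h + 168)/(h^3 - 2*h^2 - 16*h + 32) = (h^2 + 13*h + 42)/(h^2 - 6*h + 8)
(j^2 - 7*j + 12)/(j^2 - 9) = (j - 4)/(j + 3)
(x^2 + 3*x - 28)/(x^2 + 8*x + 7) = (x - 4)/(x + 1)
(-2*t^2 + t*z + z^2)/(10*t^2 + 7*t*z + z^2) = (-t + z)/(5*t + z)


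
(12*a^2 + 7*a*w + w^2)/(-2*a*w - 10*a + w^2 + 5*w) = (12*a^2 + 7*a*w + w^2)/(-2*a*w - 10*a + w^2 + 5*w)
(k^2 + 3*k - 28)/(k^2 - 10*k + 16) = (k^2 + 3*k - 28)/(k^2 - 10*k + 16)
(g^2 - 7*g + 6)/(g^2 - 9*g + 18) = (g - 1)/(g - 3)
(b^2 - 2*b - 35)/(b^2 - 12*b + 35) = (b + 5)/(b - 5)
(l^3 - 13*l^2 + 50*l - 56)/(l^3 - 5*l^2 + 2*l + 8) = (l - 7)/(l + 1)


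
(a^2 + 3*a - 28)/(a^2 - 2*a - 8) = (a + 7)/(a + 2)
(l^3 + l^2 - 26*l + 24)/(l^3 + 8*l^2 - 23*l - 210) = (l^2 - 5*l + 4)/(l^2 + 2*l - 35)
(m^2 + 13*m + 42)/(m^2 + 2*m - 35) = (m + 6)/(m - 5)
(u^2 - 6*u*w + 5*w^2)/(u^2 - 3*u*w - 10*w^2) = (u - w)/(u + 2*w)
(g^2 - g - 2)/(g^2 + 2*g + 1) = (g - 2)/(g + 1)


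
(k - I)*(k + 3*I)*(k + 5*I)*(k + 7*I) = k^4 + 14*I*k^3 - 56*k^2 - 34*I*k - 105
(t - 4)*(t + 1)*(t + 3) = t^3 - 13*t - 12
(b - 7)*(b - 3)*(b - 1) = b^3 - 11*b^2 + 31*b - 21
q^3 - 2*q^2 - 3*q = q*(q - 3)*(q + 1)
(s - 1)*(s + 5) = s^2 + 4*s - 5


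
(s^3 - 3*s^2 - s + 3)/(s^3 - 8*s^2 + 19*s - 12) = (s + 1)/(s - 4)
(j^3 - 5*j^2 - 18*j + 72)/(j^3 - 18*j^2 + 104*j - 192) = (j^2 + j - 12)/(j^2 - 12*j + 32)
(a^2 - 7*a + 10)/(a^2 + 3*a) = (a^2 - 7*a + 10)/(a*(a + 3))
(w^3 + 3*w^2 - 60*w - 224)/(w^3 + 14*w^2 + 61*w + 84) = (w - 8)/(w + 3)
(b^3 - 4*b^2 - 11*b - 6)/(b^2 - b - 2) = (b^2 - 5*b - 6)/(b - 2)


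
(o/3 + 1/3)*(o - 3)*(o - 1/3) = o^3/3 - 7*o^2/9 - 7*o/9 + 1/3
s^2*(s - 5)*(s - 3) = s^4 - 8*s^3 + 15*s^2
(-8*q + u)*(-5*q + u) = 40*q^2 - 13*q*u + u^2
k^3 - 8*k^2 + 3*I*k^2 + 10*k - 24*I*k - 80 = (k - 8)*(k - 2*I)*(k + 5*I)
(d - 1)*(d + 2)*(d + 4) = d^3 + 5*d^2 + 2*d - 8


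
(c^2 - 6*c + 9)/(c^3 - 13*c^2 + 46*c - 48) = (c - 3)/(c^2 - 10*c + 16)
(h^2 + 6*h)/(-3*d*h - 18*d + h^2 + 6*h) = -h/(3*d - h)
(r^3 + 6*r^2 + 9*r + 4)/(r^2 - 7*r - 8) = (r^2 + 5*r + 4)/(r - 8)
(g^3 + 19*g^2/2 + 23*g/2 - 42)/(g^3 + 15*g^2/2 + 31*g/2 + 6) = (2*g^2 + 11*g - 21)/(2*g^2 + 7*g + 3)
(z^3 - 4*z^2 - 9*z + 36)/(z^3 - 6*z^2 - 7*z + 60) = (z - 3)/(z - 5)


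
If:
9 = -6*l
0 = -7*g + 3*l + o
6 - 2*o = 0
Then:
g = -3/14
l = -3/2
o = 3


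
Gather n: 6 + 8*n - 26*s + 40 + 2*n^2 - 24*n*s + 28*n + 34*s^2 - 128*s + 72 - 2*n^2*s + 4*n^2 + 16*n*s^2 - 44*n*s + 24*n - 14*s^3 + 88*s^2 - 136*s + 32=n^2*(6 - 2*s) + n*(16*s^2 - 68*s + 60) - 14*s^3 + 122*s^2 - 290*s + 150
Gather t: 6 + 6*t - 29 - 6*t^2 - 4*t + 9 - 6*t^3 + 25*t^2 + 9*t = -6*t^3 + 19*t^2 + 11*t - 14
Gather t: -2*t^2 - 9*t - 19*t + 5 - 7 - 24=-2*t^2 - 28*t - 26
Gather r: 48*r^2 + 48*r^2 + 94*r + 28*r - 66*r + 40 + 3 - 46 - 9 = 96*r^2 + 56*r - 12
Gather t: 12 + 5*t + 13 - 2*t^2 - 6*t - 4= -2*t^2 - t + 21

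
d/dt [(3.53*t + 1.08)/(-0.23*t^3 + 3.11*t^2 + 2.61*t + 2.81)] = (1.6238*t^3 - 10.2331*t^2 - 6.7176*t + 7.1005)/(0.0529*t^6 - 1.4306*t^5 + 8.4715*t^4 + 14.9416*t^3 + 24.2903*t^2 + 14.6682*t + 7.8961)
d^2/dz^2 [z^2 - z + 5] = 2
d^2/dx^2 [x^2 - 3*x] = 2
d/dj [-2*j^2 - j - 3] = -4*j - 1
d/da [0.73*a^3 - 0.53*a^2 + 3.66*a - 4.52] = 2.19*a^2 - 1.06*a + 3.66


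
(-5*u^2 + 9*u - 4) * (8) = -40*u^2 + 72*u - 32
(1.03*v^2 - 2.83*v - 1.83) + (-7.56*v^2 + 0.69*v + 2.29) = -6.53*v^2 - 2.14*v + 0.46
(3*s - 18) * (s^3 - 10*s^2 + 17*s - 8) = 3*s^4 - 48*s^3 + 231*s^2 - 330*s + 144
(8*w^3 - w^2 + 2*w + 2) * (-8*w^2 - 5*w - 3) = -64*w^5 - 32*w^4 - 35*w^3 - 23*w^2 - 16*w - 6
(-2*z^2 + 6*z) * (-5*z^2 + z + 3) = 10*z^4 - 32*z^3 + 18*z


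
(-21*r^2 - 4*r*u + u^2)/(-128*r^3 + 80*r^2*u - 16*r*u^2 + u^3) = (21*r^2 + 4*r*u - u^2)/(128*r^3 - 80*r^2*u + 16*r*u^2 - u^3)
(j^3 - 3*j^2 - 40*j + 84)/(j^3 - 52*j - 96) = (j^2 - 9*j + 14)/(j^2 - 6*j - 16)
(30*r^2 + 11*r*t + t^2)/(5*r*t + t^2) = (6*r + t)/t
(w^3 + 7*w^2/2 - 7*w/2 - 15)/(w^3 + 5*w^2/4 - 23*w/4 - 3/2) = 2*(2*w + 5)/(4*w + 1)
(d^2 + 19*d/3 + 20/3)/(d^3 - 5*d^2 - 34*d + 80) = (d + 4/3)/(d^2 - 10*d + 16)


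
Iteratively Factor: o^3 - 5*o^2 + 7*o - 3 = (o - 1)*(o^2 - 4*o + 3) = (o - 1)^2*(o - 3)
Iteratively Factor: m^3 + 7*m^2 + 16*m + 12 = (m + 2)*(m^2 + 5*m + 6) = (m + 2)*(m + 3)*(m + 2)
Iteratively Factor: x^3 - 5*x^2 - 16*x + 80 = (x - 4)*(x^2 - x - 20) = (x - 5)*(x - 4)*(x + 4)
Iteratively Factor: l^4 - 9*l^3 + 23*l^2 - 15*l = (l - 3)*(l^3 - 6*l^2 + 5*l) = (l - 3)*(l - 1)*(l^2 - 5*l) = l*(l - 3)*(l - 1)*(l - 5)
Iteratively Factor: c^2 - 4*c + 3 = (c - 3)*(c - 1)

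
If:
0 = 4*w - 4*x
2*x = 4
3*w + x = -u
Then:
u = -8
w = 2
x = 2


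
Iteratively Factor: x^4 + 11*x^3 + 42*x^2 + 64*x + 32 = (x + 4)*(x^3 + 7*x^2 + 14*x + 8) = (x + 2)*(x + 4)*(x^2 + 5*x + 4) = (x + 1)*(x + 2)*(x + 4)*(x + 4)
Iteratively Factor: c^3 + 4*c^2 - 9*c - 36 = (c + 3)*(c^2 + c - 12) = (c - 3)*(c + 3)*(c + 4)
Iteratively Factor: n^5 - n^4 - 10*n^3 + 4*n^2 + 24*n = (n - 2)*(n^4 + n^3 - 8*n^2 - 12*n) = n*(n - 2)*(n^3 + n^2 - 8*n - 12) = n*(n - 2)*(n + 2)*(n^2 - n - 6) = n*(n - 3)*(n - 2)*(n + 2)*(n + 2)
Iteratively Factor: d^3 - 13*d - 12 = (d + 1)*(d^2 - d - 12) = (d - 4)*(d + 1)*(d + 3)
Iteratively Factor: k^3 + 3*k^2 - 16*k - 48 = (k - 4)*(k^2 + 7*k + 12) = (k - 4)*(k + 4)*(k + 3)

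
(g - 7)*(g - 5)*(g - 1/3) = g^3 - 37*g^2/3 + 39*g - 35/3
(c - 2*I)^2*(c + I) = c^3 - 3*I*c^2 - 4*I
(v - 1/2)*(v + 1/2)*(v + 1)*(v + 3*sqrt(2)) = v^4 + v^3 + 3*sqrt(2)*v^3 - v^2/4 + 3*sqrt(2)*v^2 - 3*sqrt(2)*v/4 - v/4 - 3*sqrt(2)/4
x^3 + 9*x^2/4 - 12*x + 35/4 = (x - 7/4)*(x - 1)*(x + 5)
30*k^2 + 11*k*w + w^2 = (5*k + w)*(6*k + w)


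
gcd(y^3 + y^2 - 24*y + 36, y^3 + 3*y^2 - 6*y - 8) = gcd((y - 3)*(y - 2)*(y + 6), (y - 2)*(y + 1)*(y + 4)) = y - 2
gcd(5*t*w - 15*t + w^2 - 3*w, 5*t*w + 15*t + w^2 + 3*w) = 5*t + w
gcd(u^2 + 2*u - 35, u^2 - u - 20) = u - 5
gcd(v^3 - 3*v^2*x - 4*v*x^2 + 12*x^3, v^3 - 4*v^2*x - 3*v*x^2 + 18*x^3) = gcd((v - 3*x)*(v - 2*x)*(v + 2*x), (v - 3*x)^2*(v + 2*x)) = -v^2 + v*x + 6*x^2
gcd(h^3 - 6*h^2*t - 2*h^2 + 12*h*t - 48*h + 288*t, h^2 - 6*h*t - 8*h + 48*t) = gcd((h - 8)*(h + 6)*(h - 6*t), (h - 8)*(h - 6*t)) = -h^2 + 6*h*t + 8*h - 48*t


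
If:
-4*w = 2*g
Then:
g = -2*w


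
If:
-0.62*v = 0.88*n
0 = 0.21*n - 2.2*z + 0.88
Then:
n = 10.4761904761905*z - 4.19047619047619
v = 5.94777265745008 - 14.8694316436252*z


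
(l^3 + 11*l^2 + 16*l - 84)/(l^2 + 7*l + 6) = (l^2 + 5*l - 14)/(l + 1)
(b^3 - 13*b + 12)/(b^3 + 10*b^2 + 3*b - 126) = (b^2 + 3*b - 4)/(b^2 + 13*b + 42)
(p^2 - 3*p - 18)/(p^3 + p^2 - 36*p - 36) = (p + 3)/(p^2 + 7*p + 6)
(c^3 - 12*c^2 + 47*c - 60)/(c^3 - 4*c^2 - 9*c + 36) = (c - 5)/(c + 3)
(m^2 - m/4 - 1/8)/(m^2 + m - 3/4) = (4*m + 1)/(2*(2*m + 3))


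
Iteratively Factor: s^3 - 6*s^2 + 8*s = (s - 4)*(s^2 - 2*s) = (s - 4)*(s - 2)*(s)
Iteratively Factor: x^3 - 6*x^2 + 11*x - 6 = (x - 2)*(x^2 - 4*x + 3) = (x - 3)*(x - 2)*(x - 1)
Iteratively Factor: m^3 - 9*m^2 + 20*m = (m - 4)*(m^2 - 5*m) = m*(m - 4)*(m - 5)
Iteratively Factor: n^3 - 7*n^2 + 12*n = (n)*(n^2 - 7*n + 12) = n*(n - 3)*(n - 4)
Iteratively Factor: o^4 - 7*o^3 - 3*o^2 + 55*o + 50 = (o + 1)*(o^3 - 8*o^2 + 5*o + 50) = (o - 5)*(o + 1)*(o^2 - 3*o - 10) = (o - 5)*(o + 1)*(o + 2)*(o - 5)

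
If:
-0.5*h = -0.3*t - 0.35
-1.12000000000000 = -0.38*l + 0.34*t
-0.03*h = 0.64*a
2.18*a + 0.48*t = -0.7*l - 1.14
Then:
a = 0.05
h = -1.10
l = 0.27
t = -3.00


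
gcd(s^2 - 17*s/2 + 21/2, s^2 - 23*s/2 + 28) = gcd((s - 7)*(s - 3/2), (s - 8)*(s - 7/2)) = 1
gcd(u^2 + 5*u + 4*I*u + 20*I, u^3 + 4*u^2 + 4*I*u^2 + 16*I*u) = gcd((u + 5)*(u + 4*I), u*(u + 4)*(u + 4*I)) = u + 4*I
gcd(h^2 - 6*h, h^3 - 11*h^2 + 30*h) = h^2 - 6*h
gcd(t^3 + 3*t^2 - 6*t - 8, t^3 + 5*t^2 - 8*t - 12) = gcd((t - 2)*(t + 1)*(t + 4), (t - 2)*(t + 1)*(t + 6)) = t^2 - t - 2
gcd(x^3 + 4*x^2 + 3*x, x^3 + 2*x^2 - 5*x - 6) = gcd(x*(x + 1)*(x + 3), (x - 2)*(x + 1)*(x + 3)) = x^2 + 4*x + 3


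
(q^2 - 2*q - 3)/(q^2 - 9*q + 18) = (q + 1)/(q - 6)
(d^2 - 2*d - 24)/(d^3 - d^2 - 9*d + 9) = (d^2 - 2*d - 24)/(d^3 - d^2 - 9*d + 9)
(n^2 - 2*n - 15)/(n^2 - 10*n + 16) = (n^2 - 2*n - 15)/(n^2 - 10*n + 16)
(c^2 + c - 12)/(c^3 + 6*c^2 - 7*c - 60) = 1/(c + 5)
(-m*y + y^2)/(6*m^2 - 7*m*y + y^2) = y/(-6*m + y)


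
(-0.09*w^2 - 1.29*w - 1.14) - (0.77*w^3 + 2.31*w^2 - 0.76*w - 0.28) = -0.77*w^3 - 2.4*w^2 - 0.53*w - 0.86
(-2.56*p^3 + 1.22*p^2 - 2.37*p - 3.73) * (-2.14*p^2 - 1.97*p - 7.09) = 5.4784*p^5 + 2.4324*p^4 + 20.8188*p^3 + 4.0013*p^2 + 24.1514*p + 26.4457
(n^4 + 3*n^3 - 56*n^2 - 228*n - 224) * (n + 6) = n^5 + 9*n^4 - 38*n^3 - 564*n^2 - 1592*n - 1344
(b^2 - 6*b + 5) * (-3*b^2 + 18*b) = -3*b^4 + 36*b^3 - 123*b^2 + 90*b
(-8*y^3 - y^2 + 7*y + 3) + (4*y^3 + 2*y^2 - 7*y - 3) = -4*y^3 + y^2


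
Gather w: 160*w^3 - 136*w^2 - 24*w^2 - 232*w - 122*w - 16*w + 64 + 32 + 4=160*w^3 - 160*w^2 - 370*w + 100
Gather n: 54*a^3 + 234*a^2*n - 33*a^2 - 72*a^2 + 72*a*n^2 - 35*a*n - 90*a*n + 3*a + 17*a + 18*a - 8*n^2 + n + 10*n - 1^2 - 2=54*a^3 - 105*a^2 + 38*a + n^2*(72*a - 8) + n*(234*a^2 - 125*a + 11) - 3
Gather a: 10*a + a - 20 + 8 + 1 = 11*a - 11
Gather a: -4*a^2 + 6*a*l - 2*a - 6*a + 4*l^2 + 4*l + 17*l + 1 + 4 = -4*a^2 + a*(6*l - 8) + 4*l^2 + 21*l + 5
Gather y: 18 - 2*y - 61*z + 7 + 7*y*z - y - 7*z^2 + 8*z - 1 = y*(7*z - 3) - 7*z^2 - 53*z + 24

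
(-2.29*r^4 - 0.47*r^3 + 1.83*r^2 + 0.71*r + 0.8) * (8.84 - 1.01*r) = 2.3129*r^5 - 19.7689*r^4 - 6.0031*r^3 + 15.4601*r^2 + 5.4684*r + 7.072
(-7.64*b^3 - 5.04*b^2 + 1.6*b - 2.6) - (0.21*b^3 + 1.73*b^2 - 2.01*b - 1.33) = -7.85*b^3 - 6.77*b^2 + 3.61*b - 1.27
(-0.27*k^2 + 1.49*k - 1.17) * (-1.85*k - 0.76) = 0.4995*k^3 - 2.5513*k^2 + 1.0321*k + 0.8892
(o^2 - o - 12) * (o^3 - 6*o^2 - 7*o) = o^5 - 7*o^4 - 13*o^3 + 79*o^2 + 84*o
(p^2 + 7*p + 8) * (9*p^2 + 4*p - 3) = 9*p^4 + 67*p^3 + 97*p^2 + 11*p - 24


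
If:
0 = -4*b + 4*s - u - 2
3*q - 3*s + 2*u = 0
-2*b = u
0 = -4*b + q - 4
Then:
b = -21/13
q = -32/13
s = -4/13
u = 42/13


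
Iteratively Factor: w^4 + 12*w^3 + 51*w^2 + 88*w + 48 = (w + 4)*(w^3 + 8*w^2 + 19*w + 12) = (w + 1)*(w + 4)*(w^2 + 7*w + 12) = (w + 1)*(w + 4)^2*(w + 3)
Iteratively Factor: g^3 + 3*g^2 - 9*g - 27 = (g + 3)*(g^2 - 9) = (g + 3)^2*(g - 3)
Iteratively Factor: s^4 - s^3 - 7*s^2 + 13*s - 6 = (s + 3)*(s^3 - 4*s^2 + 5*s - 2) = (s - 1)*(s + 3)*(s^2 - 3*s + 2) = (s - 2)*(s - 1)*(s + 3)*(s - 1)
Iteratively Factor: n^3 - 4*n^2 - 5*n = (n)*(n^2 - 4*n - 5) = n*(n + 1)*(n - 5)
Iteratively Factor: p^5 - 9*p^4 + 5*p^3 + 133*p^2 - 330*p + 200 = (p - 5)*(p^4 - 4*p^3 - 15*p^2 + 58*p - 40) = (p - 5)*(p - 1)*(p^3 - 3*p^2 - 18*p + 40) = (p - 5)^2*(p - 1)*(p^2 + 2*p - 8) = (p - 5)^2*(p - 1)*(p + 4)*(p - 2)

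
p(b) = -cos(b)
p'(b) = sin(b)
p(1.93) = 0.35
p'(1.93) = 0.94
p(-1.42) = -0.15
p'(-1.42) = -0.99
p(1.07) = -0.48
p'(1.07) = 0.88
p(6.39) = -0.99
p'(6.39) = 0.11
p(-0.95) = -0.58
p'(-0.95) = -0.81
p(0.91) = -0.61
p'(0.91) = 0.79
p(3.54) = 0.92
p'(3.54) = -0.39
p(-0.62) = -0.81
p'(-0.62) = -0.58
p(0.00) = -1.00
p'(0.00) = 0.00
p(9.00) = 0.91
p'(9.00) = 0.41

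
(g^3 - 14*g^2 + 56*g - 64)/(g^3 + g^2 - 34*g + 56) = (g - 8)/(g + 7)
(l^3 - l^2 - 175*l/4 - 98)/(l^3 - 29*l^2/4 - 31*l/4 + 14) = (4*l^2 + 28*l + 49)/(4*l^2 + 3*l - 7)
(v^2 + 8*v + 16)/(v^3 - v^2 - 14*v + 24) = (v + 4)/(v^2 - 5*v + 6)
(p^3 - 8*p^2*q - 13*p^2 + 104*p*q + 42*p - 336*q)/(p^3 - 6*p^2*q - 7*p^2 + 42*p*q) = (p^2 - 8*p*q - 6*p + 48*q)/(p*(p - 6*q))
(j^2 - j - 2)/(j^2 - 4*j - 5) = (j - 2)/(j - 5)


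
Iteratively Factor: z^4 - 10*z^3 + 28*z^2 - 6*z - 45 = (z - 3)*(z^3 - 7*z^2 + 7*z + 15) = (z - 3)*(z + 1)*(z^2 - 8*z + 15) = (z - 3)^2*(z + 1)*(z - 5)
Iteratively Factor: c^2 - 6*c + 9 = (c - 3)*(c - 3)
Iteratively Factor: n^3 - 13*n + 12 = (n - 3)*(n^2 + 3*n - 4) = (n - 3)*(n + 4)*(n - 1)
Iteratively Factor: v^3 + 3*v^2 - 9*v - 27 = (v - 3)*(v^2 + 6*v + 9) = (v - 3)*(v + 3)*(v + 3)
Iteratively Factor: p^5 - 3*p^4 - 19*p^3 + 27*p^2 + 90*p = (p)*(p^4 - 3*p^3 - 19*p^2 + 27*p + 90) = p*(p + 2)*(p^3 - 5*p^2 - 9*p + 45) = p*(p - 3)*(p + 2)*(p^2 - 2*p - 15) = p*(p - 5)*(p - 3)*(p + 2)*(p + 3)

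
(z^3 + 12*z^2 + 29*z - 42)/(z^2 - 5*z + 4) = (z^2 + 13*z + 42)/(z - 4)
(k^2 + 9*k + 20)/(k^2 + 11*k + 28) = (k + 5)/(k + 7)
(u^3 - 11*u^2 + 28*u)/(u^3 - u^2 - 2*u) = (-u^2 + 11*u - 28)/(-u^2 + u + 2)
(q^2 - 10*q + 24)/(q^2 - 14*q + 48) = (q - 4)/(q - 8)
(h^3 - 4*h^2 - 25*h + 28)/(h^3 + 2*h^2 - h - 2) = (h^2 - 3*h - 28)/(h^2 + 3*h + 2)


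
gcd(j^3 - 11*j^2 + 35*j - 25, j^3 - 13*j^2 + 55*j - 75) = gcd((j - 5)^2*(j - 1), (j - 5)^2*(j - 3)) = j^2 - 10*j + 25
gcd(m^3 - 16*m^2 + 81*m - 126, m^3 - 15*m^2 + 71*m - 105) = m^2 - 10*m + 21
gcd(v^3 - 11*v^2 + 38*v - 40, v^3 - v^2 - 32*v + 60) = v^2 - 7*v + 10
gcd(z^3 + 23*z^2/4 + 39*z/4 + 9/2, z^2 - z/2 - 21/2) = z + 3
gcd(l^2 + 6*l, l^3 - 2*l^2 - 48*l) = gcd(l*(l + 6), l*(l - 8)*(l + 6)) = l^2 + 6*l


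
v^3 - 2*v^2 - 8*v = v*(v - 4)*(v + 2)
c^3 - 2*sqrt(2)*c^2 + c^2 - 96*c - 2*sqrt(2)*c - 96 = (c + 1)*(c - 8*sqrt(2))*(c + 6*sqrt(2))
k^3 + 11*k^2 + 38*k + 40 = (k + 2)*(k + 4)*(k + 5)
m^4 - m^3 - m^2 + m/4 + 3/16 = (m - 3/2)*(m - 1/2)*(m + 1/2)^2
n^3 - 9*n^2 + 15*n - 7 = (n - 7)*(n - 1)^2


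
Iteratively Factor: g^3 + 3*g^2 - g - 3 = (g - 1)*(g^2 + 4*g + 3) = (g - 1)*(g + 3)*(g + 1)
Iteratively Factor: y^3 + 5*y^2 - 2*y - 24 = (y + 3)*(y^2 + 2*y - 8) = (y - 2)*(y + 3)*(y + 4)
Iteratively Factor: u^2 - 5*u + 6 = (u - 3)*(u - 2)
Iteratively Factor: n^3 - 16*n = (n - 4)*(n^2 + 4*n) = (n - 4)*(n + 4)*(n)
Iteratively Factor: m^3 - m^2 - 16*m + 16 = (m - 4)*(m^2 + 3*m - 4) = (m - 4)*(m + 4)*(m - 1)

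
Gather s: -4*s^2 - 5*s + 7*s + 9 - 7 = -4*s^2 + 2*s + 2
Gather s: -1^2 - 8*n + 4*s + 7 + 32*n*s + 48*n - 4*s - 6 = 32*n*s + 40*n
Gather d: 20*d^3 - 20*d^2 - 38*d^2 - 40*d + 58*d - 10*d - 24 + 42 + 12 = 20*d^3 - 58*d^2 + 8*d + 30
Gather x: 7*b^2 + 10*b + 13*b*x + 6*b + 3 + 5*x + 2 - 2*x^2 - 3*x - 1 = 7*b^2 + 16*b - 2*x^2 + x*(13*b + 2) + 4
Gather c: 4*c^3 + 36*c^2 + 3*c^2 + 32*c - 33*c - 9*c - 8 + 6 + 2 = 4*c^3 + 39*c^2 - 10*c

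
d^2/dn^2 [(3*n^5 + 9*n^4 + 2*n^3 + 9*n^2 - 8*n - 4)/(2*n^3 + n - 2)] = 2*(12*n^9 + 18*n^7 - 6*n^6 + 18*n^5 - 165*n^4 + 246*n^3 - 12*n^2 - 24*n + 16)/(8*n^9 + 12*n^7 - 24*n^6 + 6*n^5 - 24*n^4 + 25*n^3 - 6*n^2 + 12*n - 8)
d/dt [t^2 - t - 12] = 2*t - 1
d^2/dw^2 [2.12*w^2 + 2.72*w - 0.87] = 4.24000000000000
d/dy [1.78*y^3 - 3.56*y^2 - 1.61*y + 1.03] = 5.34*y^2 - 7.12*y - 1.61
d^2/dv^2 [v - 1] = 0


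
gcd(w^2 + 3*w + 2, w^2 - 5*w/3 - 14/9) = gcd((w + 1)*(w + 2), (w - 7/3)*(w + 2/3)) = 1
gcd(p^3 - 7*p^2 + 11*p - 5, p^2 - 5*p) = p - 5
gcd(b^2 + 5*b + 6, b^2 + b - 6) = b + 3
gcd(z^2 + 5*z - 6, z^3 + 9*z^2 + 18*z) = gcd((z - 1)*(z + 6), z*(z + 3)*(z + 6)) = z + 6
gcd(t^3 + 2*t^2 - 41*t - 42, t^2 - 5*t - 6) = t^2 - 5*t - 6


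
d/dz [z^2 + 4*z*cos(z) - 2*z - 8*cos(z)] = -4*z*sin(z) + 2*z + 8*sin(z) + 4*cos(z) - 2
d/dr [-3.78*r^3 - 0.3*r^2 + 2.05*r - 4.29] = -11.34*r^2 - 0.6*r + 2.05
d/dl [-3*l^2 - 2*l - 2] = -6*l - 2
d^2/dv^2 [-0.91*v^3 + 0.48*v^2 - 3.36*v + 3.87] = 0.96 - 5.46*v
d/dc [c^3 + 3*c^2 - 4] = 3*c*(c + 2)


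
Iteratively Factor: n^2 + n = (n + 1)*(n)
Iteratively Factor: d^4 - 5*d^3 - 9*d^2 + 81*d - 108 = (d - 3)*(d^3 - 2*d^2 - 15*d + 36) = (d - 3)^2*(d^2 + d - 12) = (d - 3)^3*(d + 4)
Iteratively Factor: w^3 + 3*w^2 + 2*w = (w + 2)*(w^2 + w) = w*(w + 2)*(w + 1)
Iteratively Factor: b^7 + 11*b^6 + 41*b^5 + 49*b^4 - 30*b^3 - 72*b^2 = (b - 1)*(b^6 + 12*b^5 + 53*b^4 + 102*b^3 + 72*b^2) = (b - 1)*(b + 3)*(b^5 + 9*b^4 + 26*b^3 + 24*b^2) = (b - 1)*(b + 3)^2*(b^4 + 6*b^3 + 8*b^2) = (b - 1)*(b + 2)*(b + 3)^2*(b^3 + 4*b^2) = b*(b - 1)*(b + 2)*(b + 3)^2*(b^2 + 4*b) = b*(b - 1)*(b + 2)*(b + 3)^2*(b + 4)*(b)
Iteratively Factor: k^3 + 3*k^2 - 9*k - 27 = (k + 3)*(k^2 - 9) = (k - 3)*(k + 3)*(k + 3)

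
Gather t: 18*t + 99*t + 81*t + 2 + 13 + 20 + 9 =198*t + 44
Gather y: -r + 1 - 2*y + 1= -r - 2*y + 2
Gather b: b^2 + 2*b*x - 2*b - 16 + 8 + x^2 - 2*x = b^2 + b*(2*x - 2) + x^2 - 2*x - 8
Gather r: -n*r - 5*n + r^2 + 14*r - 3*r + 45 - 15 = -5*n + r^2 + r*(11 - n) + 30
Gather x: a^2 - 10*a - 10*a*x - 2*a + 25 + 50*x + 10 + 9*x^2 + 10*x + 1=a^2 - 12*a + 9*x^2 + x*(60 - 10*a) + 36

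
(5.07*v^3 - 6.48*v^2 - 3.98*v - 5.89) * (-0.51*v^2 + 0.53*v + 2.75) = -2.5857*v^5 + 5.9919*v^4 + 12.5379*v^3 - 16.9255*v^2 - 14.0667*v - 16.1975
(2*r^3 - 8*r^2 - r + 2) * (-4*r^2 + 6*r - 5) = -8*r^5 + 44*r^4 - 54*r^3 + 26*r^2 + 17*r - 10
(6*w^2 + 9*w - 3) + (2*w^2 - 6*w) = 8*w^2 + 3*w - 3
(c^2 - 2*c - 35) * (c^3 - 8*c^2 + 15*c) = c^5 - 10*c^4 - 4*c^3 + 250*c^2 - 525*c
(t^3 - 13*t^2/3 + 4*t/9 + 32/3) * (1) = t^3 - 13*t^2/3 + 4*t/9 + 32/3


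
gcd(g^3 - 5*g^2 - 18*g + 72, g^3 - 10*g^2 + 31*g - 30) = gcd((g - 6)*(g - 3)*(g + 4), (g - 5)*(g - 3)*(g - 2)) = g - 3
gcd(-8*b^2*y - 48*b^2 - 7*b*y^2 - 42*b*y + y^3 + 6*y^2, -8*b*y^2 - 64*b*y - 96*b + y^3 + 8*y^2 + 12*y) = -8*b*y - 48*b + y^2 + 6*y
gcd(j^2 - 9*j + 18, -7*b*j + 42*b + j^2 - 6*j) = j - 6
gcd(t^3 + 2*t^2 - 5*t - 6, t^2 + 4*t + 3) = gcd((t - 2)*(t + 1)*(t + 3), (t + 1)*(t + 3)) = t^2 + 4*t + 3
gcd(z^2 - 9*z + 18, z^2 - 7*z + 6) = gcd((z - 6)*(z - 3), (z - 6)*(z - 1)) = z - 6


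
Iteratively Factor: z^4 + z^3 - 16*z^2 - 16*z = (z - 4)*(z^3 + 5*z^2 + 4*z) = (z - 4)*(z + 1)*(z^2 + 4*z) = z*(z - 4)*(z + 1)*(z + 4)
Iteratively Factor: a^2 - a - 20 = (a + 4)*(a - 5)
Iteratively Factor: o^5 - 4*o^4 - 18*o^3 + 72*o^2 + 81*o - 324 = (o + 3)*(o^4 - 7*o^3 + 3*o^2 + 63*o - 108) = (o - 3)*(o + 3)*(o^3 - 4*o^2 - 9*o + 36) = (o - 4)*(o - 3)*(o + 3)*(o^2 - 9) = (o - 4)*(o - 3)*(o + 3)^2*(o - 3)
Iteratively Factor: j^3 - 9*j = (j + 3)*(j^2 - 3*j) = j*(j + 3)*(j - 3)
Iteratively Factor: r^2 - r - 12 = (r + 3)*(r - 4)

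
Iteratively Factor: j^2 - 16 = (j + 4)*(j - 4)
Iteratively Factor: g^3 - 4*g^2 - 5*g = (g)*(g^2 - 4*g - 5) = g*(g - 5)*(g + 1)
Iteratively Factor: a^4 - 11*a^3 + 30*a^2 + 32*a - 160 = (a - 4)*(a^3 - 7*a^2 + 2*a + 40) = (a - 4)*(a + 2)*(a^2 - 9*a + 20) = (a - 4)^2*(a + 2)*(a - 5)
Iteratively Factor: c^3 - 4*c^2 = (c)*(c^2 - 4*c) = c^2*(c - 4)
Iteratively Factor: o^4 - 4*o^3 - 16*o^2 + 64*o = (o - 4)*(o^3 - 16*o) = (o - 4)*(o + 4)*(o^2 - 4*o) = o*(o - 4)*(o + 4)*(o - 4)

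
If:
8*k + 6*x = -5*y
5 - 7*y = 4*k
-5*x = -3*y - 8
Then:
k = -551/108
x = 34/9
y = 98/27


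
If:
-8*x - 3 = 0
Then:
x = -3/8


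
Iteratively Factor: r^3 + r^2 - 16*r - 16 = (r + 4)*(r^2 - 3*r - 4) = (r + 1)*(r + 4)*(r - 4)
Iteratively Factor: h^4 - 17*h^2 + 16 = (h + 1)*(h^3 - h^2 - 16*h + 16) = (h - 1)*(h + 1)*(h^2 - 16) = (h - 1)*(h + 1)*(h + 4)*(h - 4)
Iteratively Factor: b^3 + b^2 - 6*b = (b - 2)*(b^2 + 3*b) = (b - 2)*(b + 3)*(b)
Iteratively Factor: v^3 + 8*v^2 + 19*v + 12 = (v + 4)*(v^2 + 4*v + 3) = (v + 3)*(v + 4)*(v + 1)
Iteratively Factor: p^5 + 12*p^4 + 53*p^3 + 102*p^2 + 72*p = (p + 3)*(p^4 + 9*p^3 + 26*p^2 + 24*p) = p*(p + 3)*(p^3 + 9*p^2 + 26*p + 24) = p*(p + 2)*(p + 3)*(p^2 + 7*p + 12) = p*(p + 2)*(p + 3)*(p + 4)*(p + 3)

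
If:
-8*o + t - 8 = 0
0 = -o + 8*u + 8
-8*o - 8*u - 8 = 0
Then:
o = 0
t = 8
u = -1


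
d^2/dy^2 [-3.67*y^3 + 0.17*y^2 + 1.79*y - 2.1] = 0.34 - 22.02*y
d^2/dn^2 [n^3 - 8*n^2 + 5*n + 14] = 6*n - 16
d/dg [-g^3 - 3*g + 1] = -3*g^2 - 3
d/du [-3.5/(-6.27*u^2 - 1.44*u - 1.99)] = (-43.89*u - 5.04)/(6.27*u^2 + 1.44*u + 1.99)^2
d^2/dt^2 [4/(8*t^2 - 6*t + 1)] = 32*(-16*t^2 + 12*t + (8*t - 3)^2 - 2)/(8*t^2 - 6*t + 1)^3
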